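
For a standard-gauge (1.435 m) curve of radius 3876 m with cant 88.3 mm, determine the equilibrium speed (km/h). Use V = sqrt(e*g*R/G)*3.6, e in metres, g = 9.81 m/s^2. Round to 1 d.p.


Convert cant: e = 88.3 mm = 0.0883 m
V_ms = sqrt(0.0883 * 9.81 * 3876 / 1.435)
V_ms = sqrt(2339.70756) = 48.3705 m/s
V = 48.3705 * 3.6 = 174.1 km/h

174.1


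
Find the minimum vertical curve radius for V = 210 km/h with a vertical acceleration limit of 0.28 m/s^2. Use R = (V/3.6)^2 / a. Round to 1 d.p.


Convert speed: V = 210 / 3.6 = 58.3333 m/s
V^2 = 3402.7778 m^2/s^2
R_v = 3402.7778 / 0.28
R_v = 12152.8 m

12152.8


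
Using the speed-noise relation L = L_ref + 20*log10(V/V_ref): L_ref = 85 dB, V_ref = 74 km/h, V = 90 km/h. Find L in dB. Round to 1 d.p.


V/V_ref = 90 / 74 = 1.216216
log10(1.216216) = 0.085011
20 * 0.085011 = 1.7002
L = 85 + 1.7002 = 86.7 dB

86.7


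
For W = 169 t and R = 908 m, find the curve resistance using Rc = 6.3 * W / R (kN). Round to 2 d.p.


Rc = 6.3 * W / R
Rc = 6.3 * 169 / 908
Rc = 1064.7 / 908
Rc = 1.17 kN

1.17


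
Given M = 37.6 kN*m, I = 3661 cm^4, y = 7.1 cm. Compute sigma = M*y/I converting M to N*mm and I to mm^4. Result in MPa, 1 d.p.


Convert units:
M = 37.6 kN*m = 37600000 N*mm
y = 7.1 cm = 71 mm
I = 3661 cm^4 = 36610000 mm^4
sigma = 37600000 * 71 / 36610000
sigma = 72.9 MPa

72.9


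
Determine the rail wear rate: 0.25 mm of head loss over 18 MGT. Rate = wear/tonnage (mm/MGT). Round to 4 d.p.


Wear rate = total wear / cumulative tonnage
Rate = 0.25 / 18
Rate = 0.0139 mm/MGT

0.0139


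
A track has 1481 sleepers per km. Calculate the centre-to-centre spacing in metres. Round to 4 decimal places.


Spacing = 1000 m / number of sleepers
Spacing = 1000 / 1481
Spacing = 0.6752 m

0.6752


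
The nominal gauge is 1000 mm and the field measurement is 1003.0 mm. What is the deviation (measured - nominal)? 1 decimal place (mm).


Deviation = measured - nominal
Deviation = 1003.0 - 1000
Deviation = 3.0 mm

3.0


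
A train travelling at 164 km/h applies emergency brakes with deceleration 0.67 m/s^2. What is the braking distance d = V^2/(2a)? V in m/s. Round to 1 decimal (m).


Convert speed: V = 164 / 3.6 = 45.5556 m/s
V^2 = 2075.3086
d = 2075.3086 / (2 * 0.67)
d = 2075.3086 / 1.34
d = 1548.7 m

1548.7


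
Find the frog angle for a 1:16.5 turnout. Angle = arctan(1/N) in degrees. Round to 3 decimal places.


1/N = 1/16.5 = 0.060606
angle = arctan(0.060606) = 0.060532 rad
angle = 0.060532 * 180/pi = 3.468 degrees

3.468


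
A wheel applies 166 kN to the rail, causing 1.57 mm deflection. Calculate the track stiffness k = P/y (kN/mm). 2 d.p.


Track stiffness k = P / y
k = 166 / 1.57
k = 105.73 kN/mm

105.73


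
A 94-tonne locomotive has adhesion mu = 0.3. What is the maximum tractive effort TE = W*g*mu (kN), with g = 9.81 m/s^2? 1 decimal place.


TE_max = W * g * mu
TE_max = 94 * 9.81 * 0.3
TE_max = 922.14 * 0.3
TE_max = 276.6 kN

276.6


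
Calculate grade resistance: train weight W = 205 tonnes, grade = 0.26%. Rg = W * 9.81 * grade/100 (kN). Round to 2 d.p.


Rg = W * 9.81 * grade / 100
Rg = 205 * 9.81 * 0.26 / 100
Rg = 2011.05 * 0.0026
Rg = 5.23 kN

5.23


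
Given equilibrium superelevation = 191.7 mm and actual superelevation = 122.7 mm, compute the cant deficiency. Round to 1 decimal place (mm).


Cant deficiency = equilibrium cant - actual cant
CD = 191.7 - 122.7
CD = 69.0 mm

69.0


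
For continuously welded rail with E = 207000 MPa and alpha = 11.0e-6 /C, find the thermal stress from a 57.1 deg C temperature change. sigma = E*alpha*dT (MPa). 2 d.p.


sigma = E * alpha * dT
sigma = 207000 * 11.0e-6 * 57.1
sigma = 2.277 * 57.1
sigma = 130.02 MPa

130.02


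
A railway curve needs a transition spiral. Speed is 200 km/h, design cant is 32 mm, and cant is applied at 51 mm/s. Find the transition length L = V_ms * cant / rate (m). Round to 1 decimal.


Convert speed: V = 200 / 3.6 = 55.5556 m/s
L = 55.5556 * 32 / 51
L = 1777.7778 / 51
L = 34.9 m

34.9


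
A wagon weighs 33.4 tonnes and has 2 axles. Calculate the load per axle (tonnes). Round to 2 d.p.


Load per axle = total weight / number of axles
Load = 33.4 / 2
Load = 16.70 tonnes

16.70


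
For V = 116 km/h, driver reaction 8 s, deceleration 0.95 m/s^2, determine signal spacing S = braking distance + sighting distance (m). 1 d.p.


V = 116 / 3.6 = 32.2222 m/s
Braking distance = 32.2222^2 / (2*0.95) = 546.4587 m
Sighting distance = 32.2222 * 8 = 257.7778 m
S = 546.4587 + 257.7778 = 804.2 m

804.2


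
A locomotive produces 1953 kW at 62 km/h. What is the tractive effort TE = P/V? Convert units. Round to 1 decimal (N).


Convert: P = 1953 kW = 1953000 W
V = 62 / 3.6 = 17.2222 m/s
TE = 1953000 / 17.2222
TE = 113400.0 N

113400.0


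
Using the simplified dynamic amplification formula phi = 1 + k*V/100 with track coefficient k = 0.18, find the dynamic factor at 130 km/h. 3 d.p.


phi = 1 + k * V / 100
phi = 1 + 0.18 * 130 / 100
phi = 1 + 0.234
phi = 1.234

1.234


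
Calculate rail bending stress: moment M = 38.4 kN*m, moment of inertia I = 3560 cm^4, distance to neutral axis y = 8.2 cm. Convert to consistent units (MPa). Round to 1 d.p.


Convert units:
M = 38.4 kN*m = 38400000 N*mm
y = 8.2 cm = 82 mm
I = 3560 cm^4 = 35600000 mm^4
sigma = 38400000 * 82 / 35600000
sigma = 88.4 MPa

88.4


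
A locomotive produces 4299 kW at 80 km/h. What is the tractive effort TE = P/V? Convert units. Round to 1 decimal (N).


Convert: P = 4299 kW = 4299000 W
V = 80 / 3.6 = 22.2222 m/s
TE = 4299000 / 22.2222
TE = 193455.0 N

193455.0


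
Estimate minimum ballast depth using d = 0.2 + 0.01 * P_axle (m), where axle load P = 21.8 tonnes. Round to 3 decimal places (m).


d = 0.2 + 0.01 * 21.8
d = 0.2 + 0.218
d = 0.418 m

0.418


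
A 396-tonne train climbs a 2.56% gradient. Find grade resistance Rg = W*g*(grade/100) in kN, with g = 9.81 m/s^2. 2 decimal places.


Rg = W * 9.81 * grade / 100
Rg = 396 * 9.81 * 2.56 / 100
Rg = 3884.76 * 0.0256
Rg = 99.45 kN

99.45


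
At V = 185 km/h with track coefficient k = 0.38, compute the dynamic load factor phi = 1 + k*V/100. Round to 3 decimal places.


phi = 1 + k * V / 100
phi = 1 + 0.38 * 185 / 100
phi = 1 + 0.703
phi = 1.703

1.703


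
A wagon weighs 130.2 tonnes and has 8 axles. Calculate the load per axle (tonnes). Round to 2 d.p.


Load per axle = total weight / number of axles
Load = 130.2 / 8
Load = 16.28 tonnes

16.28


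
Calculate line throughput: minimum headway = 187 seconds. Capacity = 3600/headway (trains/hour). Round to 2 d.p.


Capacity = 3600 / headway
Capacity = 3600 / 187
Capacity = 19.25 trains/hour

19.25


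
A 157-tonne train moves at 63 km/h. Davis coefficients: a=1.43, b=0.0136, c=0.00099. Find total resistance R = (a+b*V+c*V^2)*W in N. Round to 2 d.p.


b*V = 0.0136 * 63 = 0.8568
c*V^2 = 0.00099 * 3969 = 3.92931
R_per_t = 1.43 + 0.8568 + 3.92931 = 6.21611 N/t
R_total = 6.21611 * 157 = 975.93 N

975.93


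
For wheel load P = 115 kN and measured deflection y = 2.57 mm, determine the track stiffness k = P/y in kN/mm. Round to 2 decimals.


Track stiffness k = P / y
k = 115 / 2.57
k = 44.75 kN/mm

44.75


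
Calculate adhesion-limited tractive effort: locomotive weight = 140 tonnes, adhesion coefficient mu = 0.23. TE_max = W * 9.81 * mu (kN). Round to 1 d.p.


TE_max = W * g * mu
TE_max = 140 * 9.81 * 0.23
TE_max = 1373.4 * 0.23
TE_max = 315.9 kN

315.9


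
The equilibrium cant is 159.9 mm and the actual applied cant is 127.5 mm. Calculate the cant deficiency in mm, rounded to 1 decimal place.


Cant deficiency = equilibrium cant - actual cant
CD = 159.9 - 127.5
CD = 32.4 mm

32.4


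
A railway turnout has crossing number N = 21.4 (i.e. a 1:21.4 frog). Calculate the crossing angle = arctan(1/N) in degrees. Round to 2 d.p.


1/N = 1/21.4 = 0.046729
angle = arctan(0.046729) = 0.046695 rad
angle = 0.046695 * 180/pi = 2.68 degrees

2.68


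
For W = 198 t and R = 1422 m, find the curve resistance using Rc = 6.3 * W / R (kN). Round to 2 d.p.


Rc = 6.3 * W / R
Rc = 6.3 * 198 / 1422
Rc = 1247.4 / 1422
Rc = 0.88 kN

0.88


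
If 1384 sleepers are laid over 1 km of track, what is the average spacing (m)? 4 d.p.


Spacing = 1000 m / number of sleepers
Spacing = 1000 / 1384
Spacing = 0.7225 m

0.7225


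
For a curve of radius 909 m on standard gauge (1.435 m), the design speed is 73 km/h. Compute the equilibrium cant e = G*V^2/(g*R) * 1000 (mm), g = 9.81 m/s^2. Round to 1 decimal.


Convert speed: V = 73 / 3.6 = 20.2778 m/s
Apply formula: e = 1.435 * 20.2778^2 / (9.81 * 909)
e = 1.435 * 411.1883 / 8917.29
e = 0.06617 m = 66.2 mm

66.2


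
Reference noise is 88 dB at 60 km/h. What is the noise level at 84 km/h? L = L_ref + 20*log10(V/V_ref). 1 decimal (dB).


V/V_ref = 84 / 60 = 1.4
log10(1.4) = 0.146128
20 * 0.146128 = 2.9226
L = 88 + 2.9226 = 90.9 dB

90.9


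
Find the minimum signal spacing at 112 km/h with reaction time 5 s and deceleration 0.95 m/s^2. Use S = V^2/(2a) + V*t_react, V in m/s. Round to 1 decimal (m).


V = 112 / 3.6 = 31.1111 m/s
Braking distance = 31.1111^2 / (2*0.95) = 509.4217 m
Sighting distance = 31.1111 * 5 = 155.5556 m
S = 509.4217 + 155.5556 = 665.0 m

665.0


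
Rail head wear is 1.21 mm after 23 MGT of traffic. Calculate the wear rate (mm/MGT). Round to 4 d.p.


Wear rate = total wear / cumulative tonnage
Rate = 1.21 / 23
Rate = 0.0526 mm/MGT

0.0526


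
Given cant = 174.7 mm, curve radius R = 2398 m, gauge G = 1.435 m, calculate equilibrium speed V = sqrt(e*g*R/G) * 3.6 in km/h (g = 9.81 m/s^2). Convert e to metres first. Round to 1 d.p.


Convert cant: e = 174.7 mm = 0.1747 m
V_ms = sqrt(0.1747 * 9.81 * 2398 / 1.435)
V_ms = sqrt(2863.90884) = 53.5155 m/s
V = 53.5155 * 3.6 = 192.7 km/h

192.7


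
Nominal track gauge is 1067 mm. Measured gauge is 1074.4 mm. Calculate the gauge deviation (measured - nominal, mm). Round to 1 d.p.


Deviation = measured - nominal
Deviation = 1074.4 - 1067
Deviation = 7.4 mm

7.4


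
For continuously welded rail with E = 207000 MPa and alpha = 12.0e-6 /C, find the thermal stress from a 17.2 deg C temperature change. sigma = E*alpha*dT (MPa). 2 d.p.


sigma = E * alpha * dT
sigma = 207000 * 12.0e-6 * 17.2
sigma = 2.484 * 17.2
sigma = 42.72 MPa

42.72


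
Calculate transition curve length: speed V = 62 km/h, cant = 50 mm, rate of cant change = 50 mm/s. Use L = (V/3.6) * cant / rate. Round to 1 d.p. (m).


Convert speed: V = 62 / 3.6 = 17.2222 m/s
L = 17.2222 * 50 / 50
L = 861.1111 / 50
L = 17.2 m

17.2


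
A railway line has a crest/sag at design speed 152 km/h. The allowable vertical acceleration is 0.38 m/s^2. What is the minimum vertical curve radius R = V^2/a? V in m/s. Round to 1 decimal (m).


Convert speed: V = 152 / 3.6 = 42.2222 m/s
V^2 = 1782.716 m^2/s^2
R_v = 1782.716 / 0.38
R_v = 4691.4 m

4691.4


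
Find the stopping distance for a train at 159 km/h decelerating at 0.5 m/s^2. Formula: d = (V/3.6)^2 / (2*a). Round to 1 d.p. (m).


Convert speed: V = 159 / 3.6 = 44.1667 m/s
V^2 = 1950.6944
d = 1950.6944 / (2 * 0.5)
d = 1950.6944 / 1.0
d = 1950.7 m

1950.7


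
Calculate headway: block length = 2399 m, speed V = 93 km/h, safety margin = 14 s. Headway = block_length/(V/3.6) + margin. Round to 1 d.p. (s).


V = 93 / 3.6 = 25.8333 m/s
Block traversal time = 2399 / 25.8333 = 92.8645 s
Headway = 92.8645 + 14
Headway = 106.9 s

106.9


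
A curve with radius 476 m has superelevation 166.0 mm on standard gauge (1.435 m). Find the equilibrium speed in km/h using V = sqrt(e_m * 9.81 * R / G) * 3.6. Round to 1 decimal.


Convert cant: e = 166.0 mm = 0.1660 m
V_ms = sqrt(0.1660 * 9.81 * 476 / 1.435)
V_ms = sqrt(540.172098) = 23.2416 m/s
V = 23.2416 * 3.6 = 83.7 km/h

83.7


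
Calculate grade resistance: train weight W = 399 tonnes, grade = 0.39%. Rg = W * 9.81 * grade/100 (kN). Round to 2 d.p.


Rg = W * 9.81 * grade / 100
Rg = 399 * 9.81 * 0.39 / 100
Rg = 3914.19 * 0.0039
Rg = 15.27 kN

15.27


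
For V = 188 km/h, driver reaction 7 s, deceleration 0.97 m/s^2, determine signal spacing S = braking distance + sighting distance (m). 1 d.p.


V = 188 / 3.6 = 52.2222 m/s
Braking distance = 52.2222^2 / (2*0.97) = 1405.7528 m
Sighting distance = 52.2222 * 7 = 365.5556 m
S = 1405.7528 + 365.5556 = 1771.3 m

1771.3


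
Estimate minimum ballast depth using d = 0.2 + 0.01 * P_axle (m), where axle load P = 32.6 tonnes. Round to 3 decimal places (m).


d = 0.2 + 0.01 * 32.6
d = 0.2 + 0.326
d = 0.526 m

0.526


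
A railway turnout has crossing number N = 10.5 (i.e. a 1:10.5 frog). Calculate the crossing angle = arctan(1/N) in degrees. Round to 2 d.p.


1/N = 1/10.5 = 0.095238
angle = arctan(0.095238) = 0.094952 rad
angle = 0.094952 * 180/pi = 5.44 degrees

5.44


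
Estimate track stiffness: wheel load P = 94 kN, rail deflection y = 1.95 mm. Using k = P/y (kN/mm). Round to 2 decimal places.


Track stiffness k = P / y
k = 94 / 1.95
k = 48.21 kN/mm

48.21


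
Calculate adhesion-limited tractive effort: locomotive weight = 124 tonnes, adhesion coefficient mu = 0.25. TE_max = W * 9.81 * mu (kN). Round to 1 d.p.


TE_max = W * g * mu
TE_max = 124 * 9.81 * 0.25
TE_max = 1216.44 * 0.25
TE_max = 304.1 kN

304.1


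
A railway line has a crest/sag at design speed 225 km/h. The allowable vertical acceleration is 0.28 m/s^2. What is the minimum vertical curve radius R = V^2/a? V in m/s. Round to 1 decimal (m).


Convert speed: V = 225 / 3.6 = 62.5 m/s
V^2 = 3906.25 m^2/s^2
R_v = 3906.25 / 0.28
R_v = 13950.9 m

13950.9


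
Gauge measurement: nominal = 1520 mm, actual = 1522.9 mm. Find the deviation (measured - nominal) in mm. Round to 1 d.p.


Deviation = measured - nominal
Deviation = 1522.9 - 1520
Deviation = 2.9 mm

2.9


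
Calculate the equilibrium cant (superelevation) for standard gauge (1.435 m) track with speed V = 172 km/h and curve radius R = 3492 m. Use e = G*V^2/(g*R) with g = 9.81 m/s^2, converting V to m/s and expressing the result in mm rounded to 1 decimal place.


Convert speed: V = 172 / 3.6 = 47.7778 m/s
Apply formula: e = 1.435 * 47.7778^2 / (9.81 * 3492)
e = 1.435 * 2282.716 / 34256.52
e = 0.095623 m = 95.6 mm

95.6


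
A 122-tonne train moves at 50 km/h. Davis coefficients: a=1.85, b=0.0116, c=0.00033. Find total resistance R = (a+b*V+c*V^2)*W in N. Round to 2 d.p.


b*V = 0.0116 * 50 = 0.58
c*V^2 = 0.00033 * 2500 = 0.825
R_per_t = 1.85 + 0.58 + 0.825 = 3.255 N/t
R_total = 3.255 * 122 = 397.11 N

397.11


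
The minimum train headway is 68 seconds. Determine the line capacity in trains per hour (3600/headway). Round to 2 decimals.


Capacity = 3600 / headway
Capacity = 3600 / 68
Capacity = 52.94 trains/hour

52.94


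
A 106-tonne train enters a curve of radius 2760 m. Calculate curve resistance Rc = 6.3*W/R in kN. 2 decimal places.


Rc = 6.3 * W / R
Rc = 6.3 * 106 / 2760
Rc = 667.8 / 2760
Rc = 0.24 kN

0.24


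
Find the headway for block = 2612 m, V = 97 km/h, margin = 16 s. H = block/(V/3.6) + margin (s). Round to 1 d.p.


V = 97 / 3.6 = 26.9444 m/s
Block traversal time = 2612 / 26.9444 = 96.9402 s
Headway = 96.9402 + 16
Headway = 112.9 s

112.9


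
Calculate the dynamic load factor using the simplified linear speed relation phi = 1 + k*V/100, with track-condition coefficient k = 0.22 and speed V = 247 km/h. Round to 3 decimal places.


phi = 1 + k * V / 100
phi = 1 + 0.22 * 247 / 100
phi = 1 + 0.5434
phi = 1.543

1.543


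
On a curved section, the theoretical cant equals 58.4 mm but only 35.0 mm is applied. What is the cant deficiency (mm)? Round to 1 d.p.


Cant deficiency = equilibrium cant - actual cant
CD = 58.4 - 35.0
CD = 23.4 mm

23.4


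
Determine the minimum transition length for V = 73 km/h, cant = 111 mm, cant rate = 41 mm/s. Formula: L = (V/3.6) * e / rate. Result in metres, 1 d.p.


Convert speed: V = 73 / 3.6 = 20.2778 m/s
L = 20.2778 * 111 / 41
L = 2250.8333 / 41
L = 54.9 m

54.9


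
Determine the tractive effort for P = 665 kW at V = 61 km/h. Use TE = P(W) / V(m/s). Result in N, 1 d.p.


Convert: P = 665 kW = 665000 W
V = 61 / 3.6 = 16.9444 m/s
TE = 665000 / 16.9444
TE = 39245.9 N

39245.9


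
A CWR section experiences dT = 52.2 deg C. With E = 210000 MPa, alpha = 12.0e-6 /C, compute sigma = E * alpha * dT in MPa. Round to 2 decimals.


sigma = E * alpha * dT
sigma = 210000 * 12.0e-6 * 52.2
sigma = 2.52 * 52.2
sigma = 131.54 MPa

131.54


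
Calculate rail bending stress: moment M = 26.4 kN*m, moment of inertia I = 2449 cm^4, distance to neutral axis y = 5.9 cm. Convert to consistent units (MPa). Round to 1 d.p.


Convert units:
M = 26.4 kN*m = 26400000 N*mm
y = 5.9 cm = 59 mm
I = 2449 cm^4 = 24490000 mm^4
sigma = 26400000 * 59 / 24490000
sigma = 63.6 MPa

63.6


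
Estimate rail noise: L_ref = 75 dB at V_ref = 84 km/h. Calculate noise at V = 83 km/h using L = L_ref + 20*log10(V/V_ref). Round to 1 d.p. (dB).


V/V_ref = 83 / 84 = 0.988095
log10(0.988095) = -0.005201
20 * -0.005201 = -0.104
L = 75 + -0.104 = 74.9 dB

74.9


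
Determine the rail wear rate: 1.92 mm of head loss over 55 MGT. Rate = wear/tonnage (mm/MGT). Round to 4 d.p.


Wear rate = total wear / cumulative tonnage
Rate = 1.92 / 55
Rate = 0.0349 mm/MGT

0.0349


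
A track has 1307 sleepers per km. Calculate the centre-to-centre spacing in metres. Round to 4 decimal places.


Spacing = 1000 m / number of sleepers
Spacing = 1000 / 1307
Spacing = 0.7651 m

0.7651


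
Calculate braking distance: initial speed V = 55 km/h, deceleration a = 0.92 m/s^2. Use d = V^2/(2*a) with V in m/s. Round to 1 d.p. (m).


Convert speed: V = 55 / 3.6 = 15.2778 m/s
V^2 = 233.4105
d = 233.4105 / (2 * 0.92)
d = 233.4105 / 1.84
d = 126.9 m

126.9


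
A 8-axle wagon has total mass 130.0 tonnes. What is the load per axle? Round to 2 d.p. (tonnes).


Load per axle = total weight / number of axles
Load = 130.0 / 8
Load = 16.25 tonnes

16.25


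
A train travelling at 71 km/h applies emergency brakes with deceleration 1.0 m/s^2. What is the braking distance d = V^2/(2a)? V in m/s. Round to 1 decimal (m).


Convert speed: V = 71 / 3.6 = 19.7222 m/s
V^2 = 388.966
d = 388.966 / (2 * 1.0)
d = 388.966 / 2.0
d = 194.5 m

194.5


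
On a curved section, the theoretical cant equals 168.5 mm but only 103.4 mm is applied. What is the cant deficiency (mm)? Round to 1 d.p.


Cant deficiency = equilibrium cant - actual cant
CD = 168.5 - 103.4
CD = 65.1 mm

65.1


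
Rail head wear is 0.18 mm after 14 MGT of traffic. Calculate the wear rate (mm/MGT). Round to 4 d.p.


Wear rate = total wear / cumulative tonnage
Rate = 0.18 / 14
Rate = 0.0129 mm/MGT

0.0129


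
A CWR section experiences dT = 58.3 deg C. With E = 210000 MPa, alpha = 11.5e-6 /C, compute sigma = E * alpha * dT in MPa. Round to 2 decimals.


sigma = E * alpha * dT
sigma = 210000 * 11.5e-6 * 58.3
sigma = 2.415 * 58.3
sigma = 140.79 MPa

140.79


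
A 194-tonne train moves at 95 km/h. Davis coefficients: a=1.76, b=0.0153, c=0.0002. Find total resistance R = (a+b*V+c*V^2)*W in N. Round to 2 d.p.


b*V = 0.0153 * 95 = 1.4535
c*V^2 = 0.0002 * 9025 = 1.805
R_per_t = 1.76 + 1.4535 + 1.805 = 5.0185 N/t
R_total = 5.0185 * 194 = 973.59 N

973.59


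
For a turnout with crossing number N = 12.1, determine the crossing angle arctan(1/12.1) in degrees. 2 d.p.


1/N = 1/12.1 = 0.082645
angle = arctan(0.082645) = 0.082457 rad
angle = 0.082457 * 180/pi = 4.72 degrees

4.72


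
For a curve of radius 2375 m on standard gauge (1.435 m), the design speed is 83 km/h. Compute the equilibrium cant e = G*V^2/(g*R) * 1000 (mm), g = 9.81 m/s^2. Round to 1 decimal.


Convert speed: V = 83 / 3.6 = 23.0556 m/s
Apply formula: e = 1.435 * 23.0556^2 / (9.81 * 2375)
e = 1.435 * 531.5586 / 23298.75
e = 0.032739 m = 32.7 mm

32.7


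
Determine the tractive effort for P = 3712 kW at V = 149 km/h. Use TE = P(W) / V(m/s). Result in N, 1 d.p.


Convert: P = 3712 kW = 3712000 W
V = 149 / 3.6 = 41.3889 m/s
TE = 3712000 / 41.3889
TE = 89685.9 N

89685.9


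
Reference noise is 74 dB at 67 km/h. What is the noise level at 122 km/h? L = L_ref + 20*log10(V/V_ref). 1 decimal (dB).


V/V_ref = 122 / 67 = 1.820896
log10(1.820896) = 0.260285
20 * 0.260285 = 5.2057
L = 74 + 5.2057 = 79.2 dB

79.2


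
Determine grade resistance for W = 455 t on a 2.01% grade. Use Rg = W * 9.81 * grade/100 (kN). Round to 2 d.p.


Rg = W * 9.81 * grade / 100
Rg = 455 * 9.81 * 2.01 / 100
Rg = 4463.55 * 0.0201
Rg = 89.72 kN

89.72


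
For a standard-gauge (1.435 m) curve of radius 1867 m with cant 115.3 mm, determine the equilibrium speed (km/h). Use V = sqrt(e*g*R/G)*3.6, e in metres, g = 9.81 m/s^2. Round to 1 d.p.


Convert cant: e = 115.3 mm = 0.1153 m
V_ms = sqrt(0.1153 * 9.81 * 1867 / 1.435)
V_ms = sqrt(1471.603227) = 38.3615 m/s
V = 38.3615 * 3.6 = 138.1 km/h

138.1


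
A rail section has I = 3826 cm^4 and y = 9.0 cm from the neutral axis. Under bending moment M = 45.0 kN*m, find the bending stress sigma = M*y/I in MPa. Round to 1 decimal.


Convert units:
M = 45.0 kN*m = 45000000 N*mm
y = 9.0 cm = 90 mm
I = 3826 cm^4 = 38260000 mm^4
sigma = 45000000 * 90 / 38260000
sigma = 105.9 MPa

105.9


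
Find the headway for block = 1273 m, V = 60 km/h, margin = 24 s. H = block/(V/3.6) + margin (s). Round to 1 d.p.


V = 60 / 3.6 = 16.6667 m/s
Block traversal time = 1273 / 16.6667 = 76.38 s
Headway = 76.38 + 24
Headway = 100.4 s

100.4


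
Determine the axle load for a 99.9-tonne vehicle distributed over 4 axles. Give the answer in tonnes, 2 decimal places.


Load per axle = total weight / number of axles
Load = 99.9 / 4
Load = 24.98 tonnes

24.98


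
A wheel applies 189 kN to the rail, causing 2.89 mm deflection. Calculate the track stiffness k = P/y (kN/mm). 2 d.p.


Track stiffness k = P / y
k = 189 / 2.89
k = 65.40 kN/mm

65.40


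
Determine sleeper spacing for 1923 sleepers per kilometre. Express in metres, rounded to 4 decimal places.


Spacing = 1000 m / number of sleepers
Spacing = 1000 / 1923
Spacing = 0.5200 m

0.5200


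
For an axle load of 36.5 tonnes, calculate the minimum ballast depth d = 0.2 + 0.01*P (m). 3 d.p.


d = 0.2 + 0.01 * 36.5
d = 0.2 + 0.365
d = 0.565 m

0.565


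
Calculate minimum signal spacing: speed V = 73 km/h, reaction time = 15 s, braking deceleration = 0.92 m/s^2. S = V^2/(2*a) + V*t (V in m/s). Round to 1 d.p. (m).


V = 73 / 3.6 = 20.2778 m/s
Braking distance = 20.2778^2 / (2*0.92) = 223.4719 m
Sighting distance = 20.2778 * 15 = 304.1667 m
S = 223.4719 + 304.1667 = 527.6 m

527.6


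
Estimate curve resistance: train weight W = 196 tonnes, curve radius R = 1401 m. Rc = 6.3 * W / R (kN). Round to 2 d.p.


Rc = 6.3 * W / R
Rc = 6.3 * 196 / 1401
Rc = 1234.8 / 1401
Rc = 0.88 kN

0.88


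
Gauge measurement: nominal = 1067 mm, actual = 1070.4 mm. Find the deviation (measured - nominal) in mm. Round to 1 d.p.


Deviation = measured - nominal
Deviation = 1070.4 - 1067
Deviation = 3.4 mm

3.4


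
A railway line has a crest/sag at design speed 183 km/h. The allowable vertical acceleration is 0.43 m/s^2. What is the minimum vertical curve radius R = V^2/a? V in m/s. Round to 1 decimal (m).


Convert speed: V = 183 / 3.6 = 50.8333 m/s
V^2 = 2584.0278 m^2/s^2
R_v = 2584.0278 / 0.43
R_v = 6009.4 m

6009.4


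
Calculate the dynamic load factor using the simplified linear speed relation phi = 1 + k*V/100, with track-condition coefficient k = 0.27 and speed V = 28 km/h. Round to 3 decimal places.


phi = 1 + k * V / 100
phi = 1 + 0.27 * 28 / 100
phi = 1 + 0.0756
phi = 1.076

1.076


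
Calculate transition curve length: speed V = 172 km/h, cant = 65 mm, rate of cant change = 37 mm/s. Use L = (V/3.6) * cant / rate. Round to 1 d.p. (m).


Convert speed: V = 172 / 3.6 = 47.7778 m/s
L = 47.7778 * 65 / 37
L = 3105.5556 / 37
L = 83.9 m

83.9


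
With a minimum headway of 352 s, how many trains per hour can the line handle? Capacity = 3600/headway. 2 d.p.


Capacity = 3600 / headway
Capacity = 3600 / 352
Capacity = 10.23 trains/hour

10.23


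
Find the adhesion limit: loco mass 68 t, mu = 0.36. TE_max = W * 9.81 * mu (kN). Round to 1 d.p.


TE_max = W * g * mu
TE_max = 68 * 9.81 * 0.36
TE_max = 667.08 * 0.36
TE_max = 240.1 kN

240.1


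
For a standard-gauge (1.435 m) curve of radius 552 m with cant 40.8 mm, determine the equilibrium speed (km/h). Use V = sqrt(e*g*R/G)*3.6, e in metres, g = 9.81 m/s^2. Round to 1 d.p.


Convert cant: e = 40.8 mm = 0.0408 m
V_ms = sqrt(0.0408 * 9.81 * 552 / 1.435)
V_ms = sqrt(153.962994) = 12.4082 m/s
V = 12.4082 * 3.6 = 44.7 km/h

44.7


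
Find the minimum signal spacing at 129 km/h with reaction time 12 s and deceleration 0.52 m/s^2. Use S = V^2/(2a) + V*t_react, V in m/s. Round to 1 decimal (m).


V = 129 / 3.6 = 35.8333 m/s
Braking distance = 35.8333^2 / (2*0.52) = 1234.6421 m
Sighting distance = 35.8333 * 12 = 430.0 m
S = 1234.6421 + 430.0 = 1664.6 m

1664.6


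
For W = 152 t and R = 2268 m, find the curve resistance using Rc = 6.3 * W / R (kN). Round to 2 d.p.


Rc = 6.3 * W / R
Rc = 6.3 * 152 / 2268
Rc = 957.6 / 2268
Rc = 0.42 kN

0.42


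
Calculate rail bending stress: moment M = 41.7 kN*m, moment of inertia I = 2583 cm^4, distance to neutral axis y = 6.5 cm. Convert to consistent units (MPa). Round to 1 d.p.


Convert units:
M = 41.7 kN*m = 41700000 N*mm
y = 6.5 cm = 65 mm
I = 2583 cm^4 = 25830000 mm^4
sigma = 41700000 * 65 / 25830000
sigma = 104.9 MPa

104.9


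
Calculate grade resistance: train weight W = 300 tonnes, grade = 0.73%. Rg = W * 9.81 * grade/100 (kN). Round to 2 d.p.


Rg = W * 9.81 * grade / 100
Rg = 300 * 9.81 * 0.73 / 100
Rg = 2943.0 * 0.0073
Rg = 21.48 kN

21.48


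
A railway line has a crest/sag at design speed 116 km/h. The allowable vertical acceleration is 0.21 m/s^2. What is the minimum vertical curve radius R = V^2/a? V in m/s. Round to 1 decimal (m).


Convert speed: V = 116 / 3.6 = 32.2222 m/s
V^2 = 1038.2716 m^2/s^2
R_v = 1038.2716 / 0.21
R_v = 4944.2 m

4944.2


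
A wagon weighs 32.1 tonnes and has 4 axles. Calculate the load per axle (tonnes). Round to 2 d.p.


Load per axle = total weight / number of axles
Load = 32.1 / 4
Load = 8.03 tonnes

8.03


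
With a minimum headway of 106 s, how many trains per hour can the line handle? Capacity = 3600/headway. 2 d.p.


Capacity = 3600 / headway
Capacity = 3600 / 106
Capacity = 33.96 trains/hour

33.96


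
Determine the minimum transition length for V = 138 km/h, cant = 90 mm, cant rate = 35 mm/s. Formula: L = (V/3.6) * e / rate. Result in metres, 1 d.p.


Convert speed: V = 138 / 3.6 = 38.3333 m/s
L = 38.3333 * 90 / 35
L = 3450.0 / 35
L = 98.6 m

98.6


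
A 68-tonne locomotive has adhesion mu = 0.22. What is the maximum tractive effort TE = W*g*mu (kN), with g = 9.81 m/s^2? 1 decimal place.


TE_max = W * g * mu
TE_max = 68 * 9.81 * 0.22
TE_max = 667.08 * 0.22
TE_max = 146.8 kN

146.8


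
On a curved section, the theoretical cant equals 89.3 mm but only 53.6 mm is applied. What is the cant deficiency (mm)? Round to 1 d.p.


Cant deficiency = equilibrium cant - actual cant
CD = 89.3 - 53.6
CD = 35.7 mm

35.7


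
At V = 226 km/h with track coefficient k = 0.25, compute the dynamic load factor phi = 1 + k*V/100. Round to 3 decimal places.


phi = 1 + k * V / 100
phi = 1 + 0.25 * 226 / 100
phi = 1 + 0.565
phi = 1.565

1.565


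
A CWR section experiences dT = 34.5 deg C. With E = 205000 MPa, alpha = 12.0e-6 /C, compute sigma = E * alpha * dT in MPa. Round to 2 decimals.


sigma = E * alpha * dT
sigma = 205000 * 12.0e-6 * 34.5
sigma = 2.46 * 34.5
sigma = 84.87 MPa

84.87


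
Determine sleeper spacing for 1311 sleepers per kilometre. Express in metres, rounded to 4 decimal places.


Spacing = 1000 m / number of sleepers
Spacing = 1000 / 1311
Spacing = 0.7628 m

0.7628


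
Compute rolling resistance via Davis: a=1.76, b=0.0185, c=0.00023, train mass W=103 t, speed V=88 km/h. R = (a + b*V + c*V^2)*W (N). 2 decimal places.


b*V = 0.0185 * 88 = 1.628
c*V^2 = 0.00023 * 7744 = 1.78112
R_per_t = 1.76 + 1.628 + 1.78112 = 5.16912 N/t
R_total = 5.16912 * 103 = 532.42 N

532.42


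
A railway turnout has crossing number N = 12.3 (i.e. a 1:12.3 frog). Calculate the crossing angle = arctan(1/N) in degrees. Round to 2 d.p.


1/N = 1/12.3 = 0.081301
angle = arctan(0.081301) = 0.081122 rad
angle = 0.081122 * 180/pi = 4.65 degrees

4.65


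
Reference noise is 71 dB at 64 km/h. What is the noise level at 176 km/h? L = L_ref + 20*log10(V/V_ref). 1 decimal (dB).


V/V_ref = 176 / 64 = 2.75
log10(2.75) = 0.439333
20 * 0.439333 = 8.7867
L = 71 + 8.7867 = 79.8 dB

79.8


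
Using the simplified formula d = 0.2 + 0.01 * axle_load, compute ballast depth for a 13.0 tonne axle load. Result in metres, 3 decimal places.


d = 0.2 + 0.01 * 13.0
d = 0.2 + 0.13
d = 0.330 m

0.330


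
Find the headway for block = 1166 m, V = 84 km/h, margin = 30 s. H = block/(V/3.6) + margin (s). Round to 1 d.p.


V = 84 / 3.6 = 23.3333 m/s
Block traversal time = 1166 / 23.3333 = 49.9714 s
Headway = 49.9714 + 30
Headway = 80.0 s

80.0


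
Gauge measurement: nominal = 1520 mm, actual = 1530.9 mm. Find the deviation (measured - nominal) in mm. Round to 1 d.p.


Deviation = measured - nominal
Deviation = 1530.9 - 1520
Deviation = 10.9 mm

10.9


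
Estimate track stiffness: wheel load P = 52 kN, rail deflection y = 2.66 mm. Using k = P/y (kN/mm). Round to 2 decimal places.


Track stiffness k = P / y
k = 52 / 2.66
k = 19.55 kN/mm

19.55


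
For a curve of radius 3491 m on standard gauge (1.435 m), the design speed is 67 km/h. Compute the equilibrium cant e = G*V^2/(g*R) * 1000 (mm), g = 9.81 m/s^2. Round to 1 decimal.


Convert speed: V = 67 / 3.6 = 18.6111 m/s
Apply formula: e = 1.435 * 18.6111^2 / (9.81 * 3491)
e = 1.435 * 346.3735 / 34246.71
e = 0.014514 m = 14.5 mm

14.5


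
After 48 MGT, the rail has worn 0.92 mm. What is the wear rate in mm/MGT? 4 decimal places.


Wear rate = total wear / cumulative tonnage
Rate = 0.92 / 48
Rate = 0.0192 mm/MGT

0.0192


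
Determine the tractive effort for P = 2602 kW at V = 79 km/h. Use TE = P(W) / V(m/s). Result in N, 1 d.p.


Convert: P = 2602 kW = 2602000 W
V = 79 / 3.6 = 21.9444 m/s
TE = 2602000 / 21.9444
TE = 118572.2 N

118572.2


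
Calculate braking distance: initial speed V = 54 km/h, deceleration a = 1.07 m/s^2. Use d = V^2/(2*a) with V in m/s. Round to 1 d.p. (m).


Convert speed: V = 54 / 3.6 = 15.0 m/s
V^2 = 225.0
d = 225.0 / (2 * 1.07)
d = 225.0 / 2.14
d = 105.1 m

105.1


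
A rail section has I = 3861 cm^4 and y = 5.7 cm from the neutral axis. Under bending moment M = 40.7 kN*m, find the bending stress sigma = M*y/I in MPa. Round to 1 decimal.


Convert units:
M = 40.7 kN*m = 40700000 N*mm
y = 5.7 cm = 57 mm
I = 3861 cm^4 = 38610000 mm^4
sigma = 40700000 * 57 / 38610000
sigma = 60.1 MPa

60.1


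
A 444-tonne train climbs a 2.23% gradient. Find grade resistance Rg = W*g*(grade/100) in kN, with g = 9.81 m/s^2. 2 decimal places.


Rg = W * 9.81 * grade / 100
Rg = 444 * 9.81 * 2.23 / 100
Rg = 4355.64 * 0.0223
Rg = 97.13 kN

97.13


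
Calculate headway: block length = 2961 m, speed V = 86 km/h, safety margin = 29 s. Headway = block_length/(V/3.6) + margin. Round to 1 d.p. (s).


V = 86 / 3.6 = 23.8889 m/s
Block traversal time = 2961 / 23.8889 = 123.9488 s
Headway = 123.9488 + 29
Headway = 152.9 s

152.9


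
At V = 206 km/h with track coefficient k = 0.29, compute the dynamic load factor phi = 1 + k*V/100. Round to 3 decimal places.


phi = 1 + k * V / 100
phi = 1 + 0.29 * 206 / 100
phi = 1 + 0.5974
phi = 1.597

1.597


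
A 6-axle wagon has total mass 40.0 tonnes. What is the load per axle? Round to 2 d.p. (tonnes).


Load per axle = total weight / number of axles
Load = 40.0 / 6
Load = 6.67 tonnes

6.67


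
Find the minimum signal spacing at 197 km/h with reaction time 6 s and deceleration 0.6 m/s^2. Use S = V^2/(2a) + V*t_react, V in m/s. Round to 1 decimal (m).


V = 197 / 3.6 = 54.7222 m/s
Braking distance = 54.7222^2 / (2*0.6) = 2495.4347 m
Sighting distance = 54.7222 * 6 = 328.3333 m
S = 2495.4347 + 328.3333 = 2823.8 m

2823.8


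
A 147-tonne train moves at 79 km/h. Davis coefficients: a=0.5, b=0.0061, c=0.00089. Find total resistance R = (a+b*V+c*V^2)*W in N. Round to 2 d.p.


b*V = 0.0061 * 79 = 0.4819
c*V^2 = 0.00089 * 6241 = 5.55449
R_per_t = 0.5 + 0.4819 + 5.55449 = 6.53639 N/t
R_total = 6.53639 * 147 = 960.85 N

960.85


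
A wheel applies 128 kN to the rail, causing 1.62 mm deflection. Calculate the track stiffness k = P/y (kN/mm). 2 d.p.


Track stiffness k = P / y
k = 128 / 1.62
k = 79.01 kN/mm

79.01


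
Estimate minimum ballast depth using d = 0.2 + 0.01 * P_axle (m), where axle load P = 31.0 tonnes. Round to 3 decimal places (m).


d = 0.2 + 0.01 * 31.0
d = 0.2 + 0.31
d = 0.510 m

0.510


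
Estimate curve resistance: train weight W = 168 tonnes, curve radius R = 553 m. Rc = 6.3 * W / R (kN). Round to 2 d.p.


Rc = 6.3 * W / R
Rc = 6.3 * 168 / 553
Rc = 1058.4 / 553
Rc = 1.91 kN

1.91


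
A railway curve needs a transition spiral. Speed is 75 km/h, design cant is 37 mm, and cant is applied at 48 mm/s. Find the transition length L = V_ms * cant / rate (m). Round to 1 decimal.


Convert speed: V = 75 / 3.6 = 20.8333 m/s
L = 20.8333 * 37 / 48
L = 770.8333 / 48
L = 16.1 m

16.1


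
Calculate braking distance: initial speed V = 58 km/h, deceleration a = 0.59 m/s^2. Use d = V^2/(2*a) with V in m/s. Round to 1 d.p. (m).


Convert speed: V = 58 / 3.6 = 16.1111 m/s
V^2 = 259.5679
d = 259.5679 / (2 * 0.59)
d = 259.5679 / 1.18
d = 220.0 m

220.0


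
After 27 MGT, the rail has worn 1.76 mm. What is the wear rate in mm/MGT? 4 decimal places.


Wear rate = total wear / cumulative tonnage
Rate = 1.76 / 27
Rate = 0.0652 mm/MGT

0.0652


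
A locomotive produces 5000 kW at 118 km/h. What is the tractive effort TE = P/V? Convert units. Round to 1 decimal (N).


Convert: P = 5000 kW = 5000000 W
V = 118 / 3.6 = 32.7778 m/s
TE = 5000000 / 32.7778
TE = 152542.4 N

152542.4


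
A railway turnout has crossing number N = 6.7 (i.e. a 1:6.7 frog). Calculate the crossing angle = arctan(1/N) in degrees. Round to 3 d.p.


1/N = 1/6.7 = 0.149254
angle = arctan(0.149254) = 0.14816 rad
angle = 0.14816 * 180/pi = 8.489 degrees

8.489


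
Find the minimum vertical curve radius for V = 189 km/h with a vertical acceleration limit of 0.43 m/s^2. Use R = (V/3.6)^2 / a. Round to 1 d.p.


Convert speed: V = 189 / 3.6 = 52.5 m/s
V^2 = 2756.25 m^2/s^2
R_v = 2756.25 / 0.43
R_v = 6409.9 m

6409.9


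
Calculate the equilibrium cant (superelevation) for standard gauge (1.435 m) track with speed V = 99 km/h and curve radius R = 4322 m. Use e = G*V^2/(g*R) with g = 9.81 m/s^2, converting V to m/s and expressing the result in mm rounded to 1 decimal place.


Convert speed: V = 99 / 3.6 = 27.5 m/s
Apply formula: e = 1.435 * 27.5^2 / (9.81 * 4322)
e = 1.435 * 756.25 / 42398.82
e = 0.025595 m = 25.6 mm

25.6


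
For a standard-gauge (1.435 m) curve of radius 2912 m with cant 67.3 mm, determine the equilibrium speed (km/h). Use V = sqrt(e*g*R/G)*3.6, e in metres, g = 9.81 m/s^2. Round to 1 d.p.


Convert cant: e = 67.3 mm = 0.0673 m
V_ms = sqrt(0.0673 * 9.81 * 2912 / 1.435)
V_ms = sqrt(1339.749307) = 36.6026 m/s
V = 36.6026 * 3.6 = 131.8 km/h

131.8


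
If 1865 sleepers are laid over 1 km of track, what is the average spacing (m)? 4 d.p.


Spacing = 1000 m / number of sleepers
Spacing = 1000 / 1865
Spacing = 0.5362 m

0.5362


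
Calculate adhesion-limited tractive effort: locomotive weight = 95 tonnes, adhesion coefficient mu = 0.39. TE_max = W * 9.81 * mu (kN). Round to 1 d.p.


TE_max = W * g * mu
TE_max = 95 * 9.81 * 0.39
TE_max = 931.95 * 0.39
TE_max = 363.5 kN

363.5


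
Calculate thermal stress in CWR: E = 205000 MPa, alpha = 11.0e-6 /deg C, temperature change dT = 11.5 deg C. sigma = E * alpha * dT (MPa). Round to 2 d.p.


sigma = E * alpha * dT
sigma = 205000 * 11.0e-6 * 11.5
sigma = 2.255 * 11.5
sigma = 25.93 MPa

25.93


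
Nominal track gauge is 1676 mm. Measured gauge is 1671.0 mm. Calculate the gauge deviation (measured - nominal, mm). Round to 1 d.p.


Deviation = measured - nominal
Deviation = 1671.0 - 1676
Deviation = -5.0 mm

-5.0


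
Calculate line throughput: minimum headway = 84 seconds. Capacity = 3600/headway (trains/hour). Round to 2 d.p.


Capacity = 3600 / headway
Capacity = 3600 / 84
Capacity = 42.86 trains/hour

42.86


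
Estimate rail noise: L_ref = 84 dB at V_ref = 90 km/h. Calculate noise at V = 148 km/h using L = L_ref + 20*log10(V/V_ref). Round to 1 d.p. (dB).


V/V_ref = 148 / 90 = 1.644444
log10(1.644444) = 0.216019
20 * 0.216019 = 4.3204
L = 84 + 4.3204 = 88.3 dB

88.3


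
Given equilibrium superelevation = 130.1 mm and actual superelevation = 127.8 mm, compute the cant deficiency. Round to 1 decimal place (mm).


Cant deficiency = equilibrium cant - actual cant
CD = 130.1 - 127.8
CD = 2.3 mm

2.3


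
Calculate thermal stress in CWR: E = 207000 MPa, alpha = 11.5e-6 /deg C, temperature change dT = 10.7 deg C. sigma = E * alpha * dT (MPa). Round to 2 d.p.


sigma = E * alpha * dT
sigma = 207000 * 11.5e-6 * 10.7
sigma = 2.3805 * 10.7
sigma = 25.47 MPa

25.47


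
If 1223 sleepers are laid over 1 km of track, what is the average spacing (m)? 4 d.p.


Spacing = 1000 m / number of sleepers
Spacing = 1000 / 1223
Spacing = 0.8177 m

0.8177


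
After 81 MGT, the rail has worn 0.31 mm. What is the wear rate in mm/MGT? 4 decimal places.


Wear rate = total wear / cumulative tonnage
Rate = 0.31 / 81
Rate = 0.0038 mm/MGT

0.0038


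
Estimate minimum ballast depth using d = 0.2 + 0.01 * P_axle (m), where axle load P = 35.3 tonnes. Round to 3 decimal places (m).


d = 0.2 + 0.01 * 35.3
d = 0.2 + 0.353
d = 0.553 m

0.553


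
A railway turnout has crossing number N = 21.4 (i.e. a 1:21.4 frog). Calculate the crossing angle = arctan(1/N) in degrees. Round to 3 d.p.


1/N = 1/21.4 = 0.046729
angle = arctan(0.046729) = 0.046695 rad
angle = 0.046695 * 180/pi = 2.675 degrees

2.675


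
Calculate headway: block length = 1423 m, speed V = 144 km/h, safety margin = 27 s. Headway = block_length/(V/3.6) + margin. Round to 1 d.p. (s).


V = 144 / 3.6 = 40.0 m/s
Block traversal time = 1423 / 40.0 = 35.575 s
Headway = 35.575 + 27
Headway = 62.6 s

62.6


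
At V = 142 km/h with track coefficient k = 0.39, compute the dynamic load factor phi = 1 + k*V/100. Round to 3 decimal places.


phi = 1 + k * V / 100
phi = 1 + 0.39 * 142 / 100
phi = 1 + 0.5538
phi = 1.554

1.554


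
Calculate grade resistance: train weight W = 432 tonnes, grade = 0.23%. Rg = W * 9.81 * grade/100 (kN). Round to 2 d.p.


Rg = W * 9.81 * grade / 100
Rg = 432 * 9.81 * 0.23 / 100
Rg = 4237.92 * 0.0023
Rg = 9.75 kN

9.75


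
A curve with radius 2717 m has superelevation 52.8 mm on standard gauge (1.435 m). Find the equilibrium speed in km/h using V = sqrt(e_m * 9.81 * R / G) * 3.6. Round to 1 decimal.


Convert cant: e = 52.8 mm = 0.0528 m
V_ms = sqrt(0.0528 * 9.81 * 2717 / 1.435)
V_ms = sqrt(980.710144) = 31.3163 m/s
V = 31.3163 * 3.6 = 112.7 km/h

112.7


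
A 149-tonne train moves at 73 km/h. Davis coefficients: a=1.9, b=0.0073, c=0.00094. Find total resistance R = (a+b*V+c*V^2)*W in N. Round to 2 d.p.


b*V = 0.0073 * 73 = 0.5329
c*V^2 = 0.00094 * 5329 = 5.00926
R_per_t = 1.9 + 0.5329 + 5.00926 = 7.44216 N/t
R_total = 7.44216 * 149 = 1108.88 N

1108.88


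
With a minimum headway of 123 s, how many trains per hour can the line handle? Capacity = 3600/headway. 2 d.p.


Capacity = 3600 / headway
Capacity = 3600 / 123
Capacity = 29.27 trains/hour

29.27
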